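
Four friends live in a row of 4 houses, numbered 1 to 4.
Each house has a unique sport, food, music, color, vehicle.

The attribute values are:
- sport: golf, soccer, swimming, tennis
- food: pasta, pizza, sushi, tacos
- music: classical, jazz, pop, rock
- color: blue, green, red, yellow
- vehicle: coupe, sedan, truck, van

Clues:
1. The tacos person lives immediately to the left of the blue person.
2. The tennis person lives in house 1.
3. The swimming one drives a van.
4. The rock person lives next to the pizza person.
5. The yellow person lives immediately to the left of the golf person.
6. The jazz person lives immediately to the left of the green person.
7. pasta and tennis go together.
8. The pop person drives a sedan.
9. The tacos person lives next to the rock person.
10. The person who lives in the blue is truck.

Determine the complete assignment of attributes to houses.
Solution:

House | Sport | Food | Music | Color | Vehicle
----------------------------------------------
  1   | tennis | pasta | jazz | yellow | coupe
  2   | golf | tacos | pop | green | sedan
  3   | soccer | sushi | rock | blue | truck
  4   | swimming | pizza | classical | red | van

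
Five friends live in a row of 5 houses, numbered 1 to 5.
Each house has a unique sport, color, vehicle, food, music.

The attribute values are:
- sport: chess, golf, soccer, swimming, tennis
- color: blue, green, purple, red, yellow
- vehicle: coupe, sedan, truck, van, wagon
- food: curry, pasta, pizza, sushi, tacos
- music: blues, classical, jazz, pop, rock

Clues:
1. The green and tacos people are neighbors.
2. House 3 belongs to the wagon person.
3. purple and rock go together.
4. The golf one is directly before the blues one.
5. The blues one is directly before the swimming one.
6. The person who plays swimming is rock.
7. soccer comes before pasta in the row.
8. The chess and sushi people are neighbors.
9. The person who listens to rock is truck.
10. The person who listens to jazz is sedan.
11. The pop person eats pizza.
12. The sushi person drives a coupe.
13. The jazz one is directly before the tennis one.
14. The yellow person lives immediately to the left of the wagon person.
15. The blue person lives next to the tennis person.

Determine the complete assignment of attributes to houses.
Solution:

House | Sport | Color | Vehicle | Food | Music
----------------------------------------------
  1   | chess | blue | sedan | curry | jazz
  2   | tennis | yellow | coupe | sushi | classical
  3   | golf | green | wagon | pizza | pop
  4   | soccer | red | van | tacos | blues
  5   | swimming | purple | truck | pasta | rock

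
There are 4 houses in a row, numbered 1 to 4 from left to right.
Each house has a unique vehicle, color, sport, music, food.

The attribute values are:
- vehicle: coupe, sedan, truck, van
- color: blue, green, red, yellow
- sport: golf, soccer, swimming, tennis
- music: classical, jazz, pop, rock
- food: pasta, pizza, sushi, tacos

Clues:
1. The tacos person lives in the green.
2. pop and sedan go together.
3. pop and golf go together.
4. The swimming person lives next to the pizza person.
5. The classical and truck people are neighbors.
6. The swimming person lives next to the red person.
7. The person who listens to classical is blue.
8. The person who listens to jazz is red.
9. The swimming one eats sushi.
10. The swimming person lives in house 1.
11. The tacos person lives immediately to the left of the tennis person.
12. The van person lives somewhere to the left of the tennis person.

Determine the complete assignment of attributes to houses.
Solution:

House | Vehicle | Color | Sport | Music | Food
----------------------------------------------
  1   | van | blue | swimming | classical | sushi
  2   | truck | red | soccer | jazz | pizza
  3   | sedan | green | golf | pop | tacos
  4   | coupe | yellow | tennis | rock | pasta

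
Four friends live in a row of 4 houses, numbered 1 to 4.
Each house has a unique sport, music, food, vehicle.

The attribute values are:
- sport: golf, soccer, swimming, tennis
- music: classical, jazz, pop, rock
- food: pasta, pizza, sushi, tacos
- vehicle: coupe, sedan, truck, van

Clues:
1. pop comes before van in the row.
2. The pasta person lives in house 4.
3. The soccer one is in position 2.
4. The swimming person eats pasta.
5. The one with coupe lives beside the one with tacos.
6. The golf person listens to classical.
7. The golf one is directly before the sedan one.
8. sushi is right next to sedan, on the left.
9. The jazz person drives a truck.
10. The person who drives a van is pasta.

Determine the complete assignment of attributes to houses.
Solution:

House | Sport | Music | Food | Vehicle
--------------------------------------
  1   | golf | classical | sushi | coupe
  2   | soccer | pop | tacos | sedan
  3   | tennis | jazz | pizza | truck
  4   | swimming | rock | pasta | van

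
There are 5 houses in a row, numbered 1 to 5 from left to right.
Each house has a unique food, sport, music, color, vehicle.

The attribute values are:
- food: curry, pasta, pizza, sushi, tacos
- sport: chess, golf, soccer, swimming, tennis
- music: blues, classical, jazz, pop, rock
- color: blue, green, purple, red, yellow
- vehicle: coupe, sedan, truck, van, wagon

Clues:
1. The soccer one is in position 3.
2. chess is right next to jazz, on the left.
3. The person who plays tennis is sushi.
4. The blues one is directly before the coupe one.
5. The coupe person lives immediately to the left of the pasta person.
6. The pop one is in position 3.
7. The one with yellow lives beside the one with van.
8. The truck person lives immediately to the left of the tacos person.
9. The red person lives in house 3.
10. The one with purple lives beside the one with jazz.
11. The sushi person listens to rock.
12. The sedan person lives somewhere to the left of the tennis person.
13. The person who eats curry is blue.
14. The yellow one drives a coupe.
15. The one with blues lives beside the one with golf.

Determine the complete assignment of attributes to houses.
Solution:

House | Food | Sport | Music | Color | Vehicle
----------------------------------------------
  1   | pizza | chess | blues | purple | truck
  2   | tacos | golf | jazz | yellow | coupe
  3   | pasta | soccer | pop | red | van
  4   | curry | swimming | classical | blue | sedan
  5   | sushi | tennis | rock | green | wagon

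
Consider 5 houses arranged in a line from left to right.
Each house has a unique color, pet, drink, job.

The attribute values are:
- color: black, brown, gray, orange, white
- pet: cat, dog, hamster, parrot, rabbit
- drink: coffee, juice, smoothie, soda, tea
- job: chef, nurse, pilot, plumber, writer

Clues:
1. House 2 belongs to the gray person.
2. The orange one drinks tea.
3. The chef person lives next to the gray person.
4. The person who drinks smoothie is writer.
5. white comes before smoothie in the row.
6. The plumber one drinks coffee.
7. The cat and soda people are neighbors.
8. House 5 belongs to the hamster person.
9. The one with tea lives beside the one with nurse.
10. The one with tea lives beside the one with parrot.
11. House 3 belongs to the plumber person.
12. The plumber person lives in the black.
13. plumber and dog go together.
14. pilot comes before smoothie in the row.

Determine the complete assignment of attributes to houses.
Solution:

House | Color | Pet | Drink | Job
---------------------------------
  1   | orange | cat | tea | chef
  2   | gray | parrot | soda | nurse
  3   | black | dog | coffee | plumber
  4   | white | rabbit | juice | pilot
  5   | brown | hamster | smoothie | writer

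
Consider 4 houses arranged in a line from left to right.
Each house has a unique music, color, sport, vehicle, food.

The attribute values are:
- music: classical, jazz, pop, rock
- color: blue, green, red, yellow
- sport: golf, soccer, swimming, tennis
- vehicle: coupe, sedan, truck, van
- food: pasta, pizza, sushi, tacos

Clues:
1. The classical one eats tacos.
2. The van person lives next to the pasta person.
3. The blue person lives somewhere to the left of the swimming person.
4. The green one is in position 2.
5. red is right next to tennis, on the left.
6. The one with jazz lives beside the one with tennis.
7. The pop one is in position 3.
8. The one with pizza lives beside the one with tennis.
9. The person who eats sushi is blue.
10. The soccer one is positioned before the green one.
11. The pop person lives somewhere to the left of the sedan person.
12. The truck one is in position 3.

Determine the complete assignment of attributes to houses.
Solution:

House | Music | Color | Sport | Vehicle | Food
----------------------------------------------
  1   | jazz | red | soccer | van | pizza
  2   | rock | green | tennis | coupe | pasta
  3   | pop | blue | golf | truck | sushi
  4   | classical | yellow | swimming | sedan | tacos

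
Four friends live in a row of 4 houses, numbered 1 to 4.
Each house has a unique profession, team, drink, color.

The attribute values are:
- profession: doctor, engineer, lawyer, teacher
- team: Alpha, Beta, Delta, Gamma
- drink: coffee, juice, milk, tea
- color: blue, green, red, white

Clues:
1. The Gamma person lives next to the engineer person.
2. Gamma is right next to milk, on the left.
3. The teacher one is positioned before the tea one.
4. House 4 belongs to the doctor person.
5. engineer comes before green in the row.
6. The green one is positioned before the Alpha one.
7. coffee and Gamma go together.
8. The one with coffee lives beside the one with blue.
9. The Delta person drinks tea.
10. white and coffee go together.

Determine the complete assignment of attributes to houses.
Solution:

House | Profession | Team | Drink | Color
-----------------------------------------
  1   | teacher | Gamma | coffee | white
  2   | engineer | Beta | milk | blue
  3   | lawyer | Delta | tea | green
  4   | doctor | Alpha | juice | red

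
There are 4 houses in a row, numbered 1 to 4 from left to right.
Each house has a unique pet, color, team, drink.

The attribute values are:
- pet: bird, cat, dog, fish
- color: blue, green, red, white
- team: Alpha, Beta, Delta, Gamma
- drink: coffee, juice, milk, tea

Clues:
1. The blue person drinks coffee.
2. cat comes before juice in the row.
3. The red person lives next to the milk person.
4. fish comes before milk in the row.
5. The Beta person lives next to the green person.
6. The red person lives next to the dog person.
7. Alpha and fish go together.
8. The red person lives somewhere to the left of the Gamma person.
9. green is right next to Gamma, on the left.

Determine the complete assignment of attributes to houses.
Solution:

House | Pet | Color | Team | Drink
----------------------------------
  1   | fish | blue | Alpha | coffee
  2   | cat | red | Beta | tea
  3   | dog | green | Delta | milk
  4   | bird | white | Gamma | juice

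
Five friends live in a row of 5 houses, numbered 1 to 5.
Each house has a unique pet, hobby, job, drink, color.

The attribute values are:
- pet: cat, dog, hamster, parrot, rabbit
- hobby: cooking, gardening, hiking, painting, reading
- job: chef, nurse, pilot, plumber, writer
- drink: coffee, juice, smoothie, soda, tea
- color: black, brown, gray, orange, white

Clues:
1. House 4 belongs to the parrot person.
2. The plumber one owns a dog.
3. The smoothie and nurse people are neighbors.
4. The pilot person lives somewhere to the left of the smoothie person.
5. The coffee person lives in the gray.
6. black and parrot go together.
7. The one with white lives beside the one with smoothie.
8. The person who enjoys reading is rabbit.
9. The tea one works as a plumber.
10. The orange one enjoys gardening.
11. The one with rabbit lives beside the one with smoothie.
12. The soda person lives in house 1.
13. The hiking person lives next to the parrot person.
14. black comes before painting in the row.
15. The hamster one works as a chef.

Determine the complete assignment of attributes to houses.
Solution:

House | Pet | Hobby | Job | Drink | Color
-----------------------------------------
  1   | rabbit | reading | pilot | soda | white
  2   | hamster | gardening | chef | smoothie | orange
  3   | cat | hiking | nurse | coffee | gray
  4   | parrot | cooking | writer | juice | black
  5   | dog | painting | plumber | tea | brown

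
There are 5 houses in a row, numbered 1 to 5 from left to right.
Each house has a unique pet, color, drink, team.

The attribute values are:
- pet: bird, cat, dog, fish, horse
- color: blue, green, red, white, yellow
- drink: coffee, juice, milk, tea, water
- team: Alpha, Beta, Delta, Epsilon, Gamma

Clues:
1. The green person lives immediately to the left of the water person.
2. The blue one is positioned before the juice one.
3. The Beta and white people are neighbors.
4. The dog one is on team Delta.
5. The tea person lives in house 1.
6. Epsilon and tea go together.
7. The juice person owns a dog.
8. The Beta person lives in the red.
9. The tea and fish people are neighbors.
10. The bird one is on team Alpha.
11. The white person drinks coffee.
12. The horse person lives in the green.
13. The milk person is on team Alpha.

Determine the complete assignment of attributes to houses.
Solution:

House | Pet | Color | Drink | Team
----------------------------------
  1   | horse | green | tea | Epsilon
  2   | fish | red | water | Beta
  3   | cat | white | coffee | Gamma
  4   | bird | blue | milk | Alpha
  5   | dog | yellow | juice | Delta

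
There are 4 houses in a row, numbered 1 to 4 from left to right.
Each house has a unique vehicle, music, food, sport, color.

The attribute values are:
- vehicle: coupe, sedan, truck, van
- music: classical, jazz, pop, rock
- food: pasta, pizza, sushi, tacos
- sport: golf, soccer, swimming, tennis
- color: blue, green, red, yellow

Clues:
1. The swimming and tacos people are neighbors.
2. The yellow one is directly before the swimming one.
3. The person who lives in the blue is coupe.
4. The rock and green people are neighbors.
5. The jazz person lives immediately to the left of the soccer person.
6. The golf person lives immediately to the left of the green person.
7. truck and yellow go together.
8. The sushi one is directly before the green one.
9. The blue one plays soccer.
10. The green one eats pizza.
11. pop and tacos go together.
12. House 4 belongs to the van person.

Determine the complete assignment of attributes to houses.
Solution:

House | Vehicle | Music | Food | Sport | Color
----------------------------------------------
  1   | truck | rock | sushi | golf | yellow
  2   | sedan | jazz | pizza | swimming | green
  3   | coupe | pop | tacos | soccer | blue
  4   | van | classical | pasta | tennis | red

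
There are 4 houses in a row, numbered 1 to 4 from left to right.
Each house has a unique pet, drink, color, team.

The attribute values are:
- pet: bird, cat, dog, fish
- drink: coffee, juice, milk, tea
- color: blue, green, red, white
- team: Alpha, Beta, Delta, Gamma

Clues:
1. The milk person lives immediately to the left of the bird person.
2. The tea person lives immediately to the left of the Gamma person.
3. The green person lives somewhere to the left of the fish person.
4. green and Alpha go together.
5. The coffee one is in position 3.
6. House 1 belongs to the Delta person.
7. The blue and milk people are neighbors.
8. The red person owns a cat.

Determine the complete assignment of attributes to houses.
Solution:

House | Pet | Drink | Color | Team
----------------------------------
  1   | dog | tea | blue | Delta
  2   | cat | milk | red | Gamma
  3   | bird | coffee | green | Alpha
  4   | fish | juice | white | Beta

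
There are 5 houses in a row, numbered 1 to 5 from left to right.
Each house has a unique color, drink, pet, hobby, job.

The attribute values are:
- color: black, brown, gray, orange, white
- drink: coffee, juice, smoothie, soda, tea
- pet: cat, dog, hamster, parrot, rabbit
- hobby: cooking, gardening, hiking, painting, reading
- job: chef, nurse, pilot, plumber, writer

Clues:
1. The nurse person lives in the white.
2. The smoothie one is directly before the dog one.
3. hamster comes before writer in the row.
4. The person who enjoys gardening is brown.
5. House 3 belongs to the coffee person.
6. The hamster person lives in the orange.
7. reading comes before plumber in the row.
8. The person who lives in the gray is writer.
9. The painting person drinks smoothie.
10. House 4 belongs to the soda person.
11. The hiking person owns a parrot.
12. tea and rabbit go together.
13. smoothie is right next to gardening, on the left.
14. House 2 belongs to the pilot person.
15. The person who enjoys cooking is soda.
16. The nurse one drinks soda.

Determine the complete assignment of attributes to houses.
Solution:

House | Color | Drink | Pet | Hobby | Job
-----------------------------------------
  1   | black | tea | rabbit | reading | chef
  2   | orange | smoothie | hamster | painting | pilot
  3   | brown | coffee | dog | gardening | plumber
  4   | white | soda | cat | cooking | nurse
  5   | gray | juice | parrot | hiking | writer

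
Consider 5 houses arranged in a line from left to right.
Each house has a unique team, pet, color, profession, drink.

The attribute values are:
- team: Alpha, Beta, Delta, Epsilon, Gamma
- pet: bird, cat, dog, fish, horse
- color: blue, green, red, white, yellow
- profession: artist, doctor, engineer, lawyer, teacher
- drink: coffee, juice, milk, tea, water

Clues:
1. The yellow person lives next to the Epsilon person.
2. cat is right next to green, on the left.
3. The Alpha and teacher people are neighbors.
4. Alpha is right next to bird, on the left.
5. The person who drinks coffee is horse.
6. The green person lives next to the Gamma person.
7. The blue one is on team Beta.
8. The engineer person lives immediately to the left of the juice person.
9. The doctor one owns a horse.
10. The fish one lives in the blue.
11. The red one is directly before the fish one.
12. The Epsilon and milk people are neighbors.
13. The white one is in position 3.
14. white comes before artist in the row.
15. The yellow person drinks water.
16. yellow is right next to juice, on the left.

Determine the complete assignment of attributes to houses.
Solution:

House | Team | Pet | Color | Profession | Drink
-----------------------------------------------
  1   | Alpha | cat | yellow | engineer | water
  2   | Epsilon | bird | green | teacher | juice
  3   | Gamma | dog | white | lawyer | milk
  4   | Delta | horse | red | doctor | coffee
  5   | Beta | fish | blue | artist | tea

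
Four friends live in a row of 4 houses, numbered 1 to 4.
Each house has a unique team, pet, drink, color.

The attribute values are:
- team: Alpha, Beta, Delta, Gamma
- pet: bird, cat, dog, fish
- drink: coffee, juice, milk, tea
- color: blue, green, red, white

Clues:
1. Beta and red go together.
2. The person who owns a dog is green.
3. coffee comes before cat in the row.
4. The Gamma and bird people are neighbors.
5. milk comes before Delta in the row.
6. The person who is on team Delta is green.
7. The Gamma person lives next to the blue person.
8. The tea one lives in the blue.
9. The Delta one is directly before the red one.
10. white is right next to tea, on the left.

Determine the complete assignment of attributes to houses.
Solution:

House | Team | Pet | Drink | Color
----------------------------------
  1   | Gamma | fish | milk | white
  2   | Alpha | bird | tea | blue
  3   | Delta | dog | coffee | green
  4   | Beta | cat | juice | red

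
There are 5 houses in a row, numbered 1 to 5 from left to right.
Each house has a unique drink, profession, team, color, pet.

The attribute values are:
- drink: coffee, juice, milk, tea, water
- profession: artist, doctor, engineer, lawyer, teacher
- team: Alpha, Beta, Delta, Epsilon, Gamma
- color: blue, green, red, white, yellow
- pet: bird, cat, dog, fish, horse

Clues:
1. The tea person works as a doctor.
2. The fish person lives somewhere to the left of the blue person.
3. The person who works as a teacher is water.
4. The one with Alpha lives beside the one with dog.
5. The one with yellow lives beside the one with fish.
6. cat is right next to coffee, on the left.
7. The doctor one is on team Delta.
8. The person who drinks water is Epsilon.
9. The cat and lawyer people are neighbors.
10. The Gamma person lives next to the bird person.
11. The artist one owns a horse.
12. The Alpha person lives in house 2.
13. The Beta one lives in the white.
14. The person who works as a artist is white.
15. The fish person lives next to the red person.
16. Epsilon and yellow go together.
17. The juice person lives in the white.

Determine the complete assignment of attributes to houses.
Solution:

House | Drink | Profession | Team | Color | Pet
-----------------------------------------------
  1   | water | teacher | Epsilon | yellow | cat
  2   | coffee | lawyer | Alpha | green | fish
  3   | milk | engineer | Gamma | red | dog
  4   | tea | doctor | Delta | blue | bird
  5   | juice | artist | Beta | white | horse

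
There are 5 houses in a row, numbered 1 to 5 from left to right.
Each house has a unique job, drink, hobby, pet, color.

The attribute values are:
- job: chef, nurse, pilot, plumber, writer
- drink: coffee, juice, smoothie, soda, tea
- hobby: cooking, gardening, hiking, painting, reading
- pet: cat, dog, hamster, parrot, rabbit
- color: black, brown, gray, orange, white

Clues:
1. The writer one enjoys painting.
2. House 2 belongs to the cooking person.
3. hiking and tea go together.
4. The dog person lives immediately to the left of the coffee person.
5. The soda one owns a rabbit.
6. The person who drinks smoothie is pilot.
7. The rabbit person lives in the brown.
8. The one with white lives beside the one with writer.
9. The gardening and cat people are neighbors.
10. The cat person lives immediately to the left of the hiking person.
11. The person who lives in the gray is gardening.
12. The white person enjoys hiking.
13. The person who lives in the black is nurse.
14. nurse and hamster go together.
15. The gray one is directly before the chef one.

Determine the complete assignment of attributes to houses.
Solution:

House | Job | Drink | Hobby | Pet | Color
-----------------------------------------
  1   | pilot | smoothie | gardening | dog | gray
  2   | chef | coffee | cooking | cat | orange
  3   | plumber | tea | hiking | parrot | white
  4   | writer | soda | painting | rabbit | brown
  5   | nurse | juice | reading | hamster | black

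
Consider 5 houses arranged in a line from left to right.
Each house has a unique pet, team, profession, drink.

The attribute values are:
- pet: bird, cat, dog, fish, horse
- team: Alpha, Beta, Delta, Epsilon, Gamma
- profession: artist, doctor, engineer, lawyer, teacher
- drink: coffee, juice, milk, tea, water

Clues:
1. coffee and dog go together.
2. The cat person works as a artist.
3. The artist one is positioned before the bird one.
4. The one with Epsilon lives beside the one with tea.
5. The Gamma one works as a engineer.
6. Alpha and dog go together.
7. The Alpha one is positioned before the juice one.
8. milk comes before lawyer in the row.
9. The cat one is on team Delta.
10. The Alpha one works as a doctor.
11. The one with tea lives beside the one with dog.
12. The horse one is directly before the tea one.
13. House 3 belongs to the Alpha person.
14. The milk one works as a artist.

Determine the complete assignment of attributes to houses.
Solution:

House | Pet | Team | Profession | Drink
---------------------------------------
  1   | horse | Epsilon | teacher | water
  2   | fish | Gamma | engineer | tea
  3   | dog | Alpha | doctor | coffee
  4   | cat | Delta | artist | milk
  5   | bird | Beta | lawyer | juice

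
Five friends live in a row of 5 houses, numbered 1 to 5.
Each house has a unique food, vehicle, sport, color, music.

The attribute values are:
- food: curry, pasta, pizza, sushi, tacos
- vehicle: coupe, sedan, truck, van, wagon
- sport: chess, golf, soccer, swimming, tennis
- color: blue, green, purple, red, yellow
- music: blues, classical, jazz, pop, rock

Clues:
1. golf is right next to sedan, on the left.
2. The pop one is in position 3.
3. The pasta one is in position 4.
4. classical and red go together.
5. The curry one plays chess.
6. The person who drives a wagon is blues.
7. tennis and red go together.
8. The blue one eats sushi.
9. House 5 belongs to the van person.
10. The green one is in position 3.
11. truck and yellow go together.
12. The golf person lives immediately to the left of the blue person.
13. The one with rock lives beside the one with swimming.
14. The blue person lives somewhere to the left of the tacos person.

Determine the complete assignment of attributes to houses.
Solution:

House | Food | Vehicle | Sport | Color | Music
----------------------------------------------
  1   | pizza | truck | golf | yellow | rock
  2   | sushi | sedan | swimming | blue | jazz
  3   | curry | coupe | chess | green | pop
  4   | pasta | wagon | soccer | purple | blues
  5   | tacos | van | tennis | red | classical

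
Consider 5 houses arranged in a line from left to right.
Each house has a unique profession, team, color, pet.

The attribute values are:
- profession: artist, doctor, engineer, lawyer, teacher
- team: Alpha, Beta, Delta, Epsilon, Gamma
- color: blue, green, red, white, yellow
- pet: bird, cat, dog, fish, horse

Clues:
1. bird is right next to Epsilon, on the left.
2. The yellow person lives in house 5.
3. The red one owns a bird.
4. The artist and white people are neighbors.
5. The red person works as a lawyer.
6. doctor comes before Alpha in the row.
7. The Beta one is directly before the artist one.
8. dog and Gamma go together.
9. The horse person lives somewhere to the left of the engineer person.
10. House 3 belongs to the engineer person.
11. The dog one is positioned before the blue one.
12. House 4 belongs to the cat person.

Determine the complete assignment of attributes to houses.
Solution:

House | Profession | Team | Color | Pet
---------------------------------------
  1   | lawyer | Beta | red | bird
  2   | artist | Epsilon | green | horse
  3   | engineer | Gamma | white | dog
  4   | doctor | Delta | blue | cat
  5   | teacher | Alpha | yellow | fish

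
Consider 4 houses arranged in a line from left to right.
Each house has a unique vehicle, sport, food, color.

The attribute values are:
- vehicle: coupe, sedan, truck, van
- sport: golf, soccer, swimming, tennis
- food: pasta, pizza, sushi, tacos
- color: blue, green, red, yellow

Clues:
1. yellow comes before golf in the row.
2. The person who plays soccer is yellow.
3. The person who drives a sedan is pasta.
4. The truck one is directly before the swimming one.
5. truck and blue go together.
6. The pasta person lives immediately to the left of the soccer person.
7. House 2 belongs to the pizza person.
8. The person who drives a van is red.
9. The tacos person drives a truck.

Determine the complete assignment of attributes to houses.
Solution:

House | Vehicle | Sport | Food | Color
--------------------------------------
  1   | sedan | tennis | pasta | green
  2   | coupe | soccer | pizza | yellow
  3   | truck | golf | tacos | blue
  4   | van | swimming | sushi | red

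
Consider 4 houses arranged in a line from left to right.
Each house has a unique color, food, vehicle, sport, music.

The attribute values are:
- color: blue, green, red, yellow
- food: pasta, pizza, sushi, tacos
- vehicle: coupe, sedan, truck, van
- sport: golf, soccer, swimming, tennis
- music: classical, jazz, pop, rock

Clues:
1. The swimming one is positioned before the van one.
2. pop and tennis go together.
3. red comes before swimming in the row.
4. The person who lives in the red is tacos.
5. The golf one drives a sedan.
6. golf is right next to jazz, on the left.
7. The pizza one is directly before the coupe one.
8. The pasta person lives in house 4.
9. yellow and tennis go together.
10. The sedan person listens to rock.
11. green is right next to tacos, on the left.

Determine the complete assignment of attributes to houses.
Solution:

House | Color | Food | Vehicle | Sport | Music
----------------------------------------------
  1   | green | pizza | sedan | golf | rock
  2   | red | tacos | coupe | soccer | jazz
  3   | blue | sushi | truck | swimming | classical
  4   | yellow | pasta | van | tennis | pop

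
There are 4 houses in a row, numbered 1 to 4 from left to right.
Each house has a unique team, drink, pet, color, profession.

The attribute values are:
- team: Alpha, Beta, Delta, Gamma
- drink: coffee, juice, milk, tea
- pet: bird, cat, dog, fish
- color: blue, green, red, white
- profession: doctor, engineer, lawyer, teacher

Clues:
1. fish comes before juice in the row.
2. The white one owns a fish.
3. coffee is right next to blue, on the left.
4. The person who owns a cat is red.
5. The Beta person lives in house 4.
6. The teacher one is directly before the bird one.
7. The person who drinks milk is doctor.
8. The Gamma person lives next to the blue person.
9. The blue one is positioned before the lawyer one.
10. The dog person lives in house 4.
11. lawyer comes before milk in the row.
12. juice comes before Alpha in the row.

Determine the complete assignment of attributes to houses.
Solution:

House | Team | Drink | Pet | Color | Profession
-----------------------------------------------
  1   | Gamma | coffee | fish | white | teacher
  2   | Delta | juice | bird | blue | engineer
  3   | Alpha | tea | cat | red | lawyer
  4   | Beta | milk | dog | green | doctor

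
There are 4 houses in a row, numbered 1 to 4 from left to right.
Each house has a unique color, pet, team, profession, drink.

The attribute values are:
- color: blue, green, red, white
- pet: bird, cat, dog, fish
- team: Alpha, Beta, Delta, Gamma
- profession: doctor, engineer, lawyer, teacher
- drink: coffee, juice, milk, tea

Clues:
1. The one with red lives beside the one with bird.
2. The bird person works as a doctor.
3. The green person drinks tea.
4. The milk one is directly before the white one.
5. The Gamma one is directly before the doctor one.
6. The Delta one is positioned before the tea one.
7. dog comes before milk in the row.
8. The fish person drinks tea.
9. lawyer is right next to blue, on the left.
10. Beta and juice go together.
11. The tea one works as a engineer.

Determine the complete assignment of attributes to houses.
Solution:

House | Color | Pet | Team | Profession | Drink
-----------------------------------------------
  1   | red | dog | Gamma | lawyer | coffee
  2   | blue | bird | Delta | doctor | milk
  3   | white | cat | Beta | teacher | juice
  4   | green | fish | Alpha | engineer | tea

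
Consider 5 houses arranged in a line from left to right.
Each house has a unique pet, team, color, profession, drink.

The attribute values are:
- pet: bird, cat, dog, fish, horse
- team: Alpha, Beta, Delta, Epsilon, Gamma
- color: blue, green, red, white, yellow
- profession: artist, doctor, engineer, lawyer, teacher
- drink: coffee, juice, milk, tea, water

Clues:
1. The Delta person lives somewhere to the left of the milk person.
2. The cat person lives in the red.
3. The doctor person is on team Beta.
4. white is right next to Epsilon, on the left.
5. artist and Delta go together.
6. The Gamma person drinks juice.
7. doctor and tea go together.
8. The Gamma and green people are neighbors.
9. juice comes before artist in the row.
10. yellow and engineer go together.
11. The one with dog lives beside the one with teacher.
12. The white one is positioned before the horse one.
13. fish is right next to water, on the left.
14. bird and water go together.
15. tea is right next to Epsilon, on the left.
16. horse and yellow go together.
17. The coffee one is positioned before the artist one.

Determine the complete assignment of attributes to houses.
Solution:

House | Pet | Team | Color | Profession | Drink
-----------------------------------------------
  1   | dog | Beta | white | doctor | tea
  2   | cat | Epsilon | red | teacher | coffee
  3   | fish | Gamma | blue | lawyer | juice
  4   | bird | Delta | green | artist | water
  5   | horse | Alpha | yellow | engineer | milk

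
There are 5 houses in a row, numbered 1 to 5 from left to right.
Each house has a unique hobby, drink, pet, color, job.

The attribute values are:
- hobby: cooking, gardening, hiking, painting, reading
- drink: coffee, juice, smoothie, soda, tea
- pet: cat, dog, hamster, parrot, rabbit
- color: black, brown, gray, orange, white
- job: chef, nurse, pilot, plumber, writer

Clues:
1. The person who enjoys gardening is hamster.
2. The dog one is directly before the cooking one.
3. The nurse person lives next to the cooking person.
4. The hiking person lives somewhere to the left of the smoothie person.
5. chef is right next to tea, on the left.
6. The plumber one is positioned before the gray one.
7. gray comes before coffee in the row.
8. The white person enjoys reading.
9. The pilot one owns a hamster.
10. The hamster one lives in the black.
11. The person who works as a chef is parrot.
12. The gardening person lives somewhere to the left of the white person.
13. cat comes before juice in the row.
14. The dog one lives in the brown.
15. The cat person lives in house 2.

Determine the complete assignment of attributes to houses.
Solution:

House | Hobby | Drink | Pet | Color | Job
-----------------------------------------
  1   | hiking | soda | dog | brown | nurse
  2   | cooking | smoothie | cat | orange | plumber
  3   | painting | juice | parrot | gray | chef
  4   | gardening | tea | hamster | black | pilot
  5   | reading | coffee | rabbit | white | writer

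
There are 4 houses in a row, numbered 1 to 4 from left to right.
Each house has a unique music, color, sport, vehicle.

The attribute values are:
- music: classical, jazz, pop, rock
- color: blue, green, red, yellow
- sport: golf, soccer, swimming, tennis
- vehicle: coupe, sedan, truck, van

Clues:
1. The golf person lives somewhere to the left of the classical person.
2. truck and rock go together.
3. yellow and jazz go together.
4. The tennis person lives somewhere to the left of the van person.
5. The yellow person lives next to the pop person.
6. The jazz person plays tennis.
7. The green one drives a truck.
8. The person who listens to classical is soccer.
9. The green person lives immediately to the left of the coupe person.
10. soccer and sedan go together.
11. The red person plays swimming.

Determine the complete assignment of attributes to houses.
Solution:

House | Music | Color | Sport | Vehicle
---------------------------------------
  1   | rock | green | golf | truck
  2   | jazz | yellow | tennis | coupe
  3   | pop | red | swimming | van
  4   | classical | blue | soccer | sedan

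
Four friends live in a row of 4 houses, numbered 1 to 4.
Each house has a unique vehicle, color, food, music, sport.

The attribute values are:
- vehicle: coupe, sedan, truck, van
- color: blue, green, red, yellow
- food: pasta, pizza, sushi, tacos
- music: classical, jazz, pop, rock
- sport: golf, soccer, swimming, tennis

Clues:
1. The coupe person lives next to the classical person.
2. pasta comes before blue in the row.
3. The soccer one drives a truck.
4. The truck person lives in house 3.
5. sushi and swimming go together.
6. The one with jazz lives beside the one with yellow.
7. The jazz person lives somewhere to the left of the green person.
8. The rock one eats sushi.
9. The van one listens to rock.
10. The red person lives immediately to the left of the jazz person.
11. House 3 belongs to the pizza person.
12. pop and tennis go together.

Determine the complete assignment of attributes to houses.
Solution:

House | Vehicle | Color | Food | Music | Sport
----------------------------------------------
  1   | sedan | red | pasta | pop | tennis
  2   | coupe | blue | tacos | jazz | golf
  3   | truck | yellow | pizza | classical | soccer
  4   | van | green | sushi | rock | swimming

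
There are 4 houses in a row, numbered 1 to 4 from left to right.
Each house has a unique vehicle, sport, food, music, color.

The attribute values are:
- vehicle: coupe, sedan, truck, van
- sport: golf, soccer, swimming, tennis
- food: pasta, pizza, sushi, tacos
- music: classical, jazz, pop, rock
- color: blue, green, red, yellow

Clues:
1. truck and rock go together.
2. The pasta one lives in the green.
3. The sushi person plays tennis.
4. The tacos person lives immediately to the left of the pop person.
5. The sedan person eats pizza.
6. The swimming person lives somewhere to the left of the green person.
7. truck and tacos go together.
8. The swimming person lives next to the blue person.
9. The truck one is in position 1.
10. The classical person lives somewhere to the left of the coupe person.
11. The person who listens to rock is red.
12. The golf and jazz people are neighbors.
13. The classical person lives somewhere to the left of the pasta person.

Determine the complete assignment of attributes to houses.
Solution:

House | Vehicle | Sport | Food | Music | Color
----------------------------------------------
  1   | truck | swimming | tacos | rock | red
  2   | van | tennis | sushi | pop | blue
  3   | sedan | golf | pizza | classical | yellow
  4   | coupe | soccer | pasta | jazz | green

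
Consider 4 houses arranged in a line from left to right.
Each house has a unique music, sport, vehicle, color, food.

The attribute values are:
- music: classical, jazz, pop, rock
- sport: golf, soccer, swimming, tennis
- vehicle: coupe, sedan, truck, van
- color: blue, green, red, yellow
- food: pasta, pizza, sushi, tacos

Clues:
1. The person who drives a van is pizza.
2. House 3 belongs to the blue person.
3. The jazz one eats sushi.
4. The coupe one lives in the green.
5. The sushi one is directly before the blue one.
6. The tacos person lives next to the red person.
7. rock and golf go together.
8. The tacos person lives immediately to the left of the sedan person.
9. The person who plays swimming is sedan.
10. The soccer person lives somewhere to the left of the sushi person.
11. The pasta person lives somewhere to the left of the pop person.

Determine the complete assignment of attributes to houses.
Solution:

House | Music | Sport | Vehicle | Color | Food
----------------------------------------------
  1   | classical | soccer | coupe | green | tacos
  2   | jazz | swimming | sedan | red | sushi
  3   | rock | golf | truck | blue | pasta
  4   | pop | tennis | van | yellow | pizza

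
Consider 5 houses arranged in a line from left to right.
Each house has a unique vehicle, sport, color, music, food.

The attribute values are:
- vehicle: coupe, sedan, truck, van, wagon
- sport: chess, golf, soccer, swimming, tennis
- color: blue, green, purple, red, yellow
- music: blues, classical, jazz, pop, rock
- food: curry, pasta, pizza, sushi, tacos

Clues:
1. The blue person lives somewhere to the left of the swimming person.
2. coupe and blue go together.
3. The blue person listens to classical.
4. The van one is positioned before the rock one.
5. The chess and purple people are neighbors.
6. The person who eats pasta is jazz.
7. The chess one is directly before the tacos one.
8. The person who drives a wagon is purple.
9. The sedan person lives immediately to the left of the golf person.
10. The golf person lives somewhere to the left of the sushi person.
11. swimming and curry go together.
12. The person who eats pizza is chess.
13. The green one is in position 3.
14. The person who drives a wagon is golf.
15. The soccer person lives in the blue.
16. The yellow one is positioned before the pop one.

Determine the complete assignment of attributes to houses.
Solution:

House | Vehicle | Sport | Color | Music | Food
----------------------------------------------
  1   | sedan | chess | yellow | blues | pizza
  2   | wagon | golf | purple | pop | tacos
  3   | van | tennis | green | jazz | pasta
  4   | coupe | soccer | blue | classical | sushi
  5   | truck | swimming | red | rock | curry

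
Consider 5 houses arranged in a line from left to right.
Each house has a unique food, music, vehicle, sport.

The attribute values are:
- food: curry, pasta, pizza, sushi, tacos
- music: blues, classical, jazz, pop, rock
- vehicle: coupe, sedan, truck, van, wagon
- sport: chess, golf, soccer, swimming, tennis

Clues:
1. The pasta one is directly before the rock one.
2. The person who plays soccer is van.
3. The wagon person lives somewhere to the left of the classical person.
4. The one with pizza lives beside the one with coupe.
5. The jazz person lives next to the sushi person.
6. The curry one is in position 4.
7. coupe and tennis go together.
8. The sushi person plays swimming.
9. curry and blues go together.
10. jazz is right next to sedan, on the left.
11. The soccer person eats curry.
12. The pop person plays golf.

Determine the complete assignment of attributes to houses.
Solution:

House | Food | Music | Vehicle | Sport
--------------------------------------
  1   | pizza | pop | wagon | golf
  2   | pasta | jazz | coupe | tennis
  3   | sushi | rock | sedan | swimming
  4   | curry | blues | van | soccer
  5   | tacos | classical | truck | chess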